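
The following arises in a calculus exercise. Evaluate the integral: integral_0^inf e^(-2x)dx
integral_0^inf e^(-2x) dx = [-1/2*e^(-2x)]_0^inf
= 0 - (-1/2) = 1/2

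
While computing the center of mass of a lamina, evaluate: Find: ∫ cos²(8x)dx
Using identity cos²(u)=(1+cos(2u))/2:
∫ (1+cos(16x))/2 dx=x/2+sin(16x)/32+C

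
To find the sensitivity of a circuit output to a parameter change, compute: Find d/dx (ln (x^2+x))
Chain rule: d/dx[ln(u)]=u'/u where u=x^2+x
u'=2x+1

Answer: (2x+1)/(x^2+x)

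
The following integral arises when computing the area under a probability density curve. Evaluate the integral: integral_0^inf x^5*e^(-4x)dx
This is a Gamma integral. Substitute u = 4x (du = 4 dx):
integral_0^inf x^5*e^(-4x) dx = (1/4^6) integral_0^inf u^5*e^(-u) du
= Gamma(6)/4^6 = 5!/4^6 = 120/4096

Answer: 15/512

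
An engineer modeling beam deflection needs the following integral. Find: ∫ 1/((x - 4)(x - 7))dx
Partial fractions: 1/((x-4)(x-7))=A/(x-4) + B/(x-7)
A=-1/3, B=1/3
∫ [-1/3· 1/(x-4) + 1/3· 1/(x-7)] dx
=(1/3)[ln|x-7| - ln|x-4|] + C

Answer: (1/3)·ln|(x-7)/(x-4)| + C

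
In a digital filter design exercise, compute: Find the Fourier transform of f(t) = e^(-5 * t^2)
The Fourier transform of a Gaussian e^(-a * t^2) is sqrt(pi/a) * e^(-omega^2/(4a)).
With a=5: F(omega)=sqrt(pi/5) * e^(-omega^2/20)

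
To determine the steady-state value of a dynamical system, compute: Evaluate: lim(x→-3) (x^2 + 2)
Polynomial is continuous, so substitute x=-3:
1·(-3)^2 + 2=11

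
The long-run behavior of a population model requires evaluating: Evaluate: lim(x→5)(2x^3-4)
Polynomial is continuous, so substitute x = 5:
2·5^3-4 = 246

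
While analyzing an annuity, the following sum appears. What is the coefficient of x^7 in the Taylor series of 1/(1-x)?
1/(1-x)=Σ x^n for |x|<1
All coefficients are 1

Answer: 1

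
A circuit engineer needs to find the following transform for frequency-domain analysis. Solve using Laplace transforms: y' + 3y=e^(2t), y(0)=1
Take L: sY - 1 + 3Y=1/(s-2)
Y(s + 3)=1/(s-2) + 1
Y=1/((s-2)(s + 3)) + 1/(s + 3)
Partial fractions: 1/((s-2)(s + 3))=(1/5)/(s-2) - (1/5)/(s + 3)
So Y=(1/5)/(s-2) + (4/5)/(s + 3)
Inverse Laplace transform (L^(-1){1/(s-2)}=e^(2t), L^(-1){1/(s + 3)}=e^(-3t)):

Answer: y(t)=(1/5)·e^(2t) + (4/5)·e^(-3t)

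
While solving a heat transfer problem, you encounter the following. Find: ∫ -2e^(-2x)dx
Since d/dx[e^(-2x)] = -2e^(-2x), we get 1 e^(-2x) + C

Answer: e^(-2x) + C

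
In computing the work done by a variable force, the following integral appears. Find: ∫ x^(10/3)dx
Power rule: ∫ x^(10/3) dx = x^(13/3)/(13/3) + C

Answer: (3/13)·x^(13/3) + C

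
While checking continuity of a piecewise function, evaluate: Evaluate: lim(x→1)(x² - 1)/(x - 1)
Factor: (x² - 1)=(x-1)(x + 1)
Cancel (x-1): lim(x→1) (x + 1)=2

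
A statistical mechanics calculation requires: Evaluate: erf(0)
erf(0) = 0 (error function is odd and erf(0) = 0 by definition)

Answer: 0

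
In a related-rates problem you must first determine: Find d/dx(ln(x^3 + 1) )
Chain rule: d/dx[ln(u)] = u'/u where u = x^3 + 1
u' = 3x^2

Answer: (3x^2)/(x^3 + 1)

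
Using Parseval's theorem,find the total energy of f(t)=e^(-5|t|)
Parseval's theorem: E = integral |f(t)|^2 dt = (1/2pi) integral |F(omega)|^2 domega
E = integral_{-inf}^{inf} e^(-10|t|) dt = 2 * integral_0^inf e^(-10t) dt = 2/(2 * 5) = 1/5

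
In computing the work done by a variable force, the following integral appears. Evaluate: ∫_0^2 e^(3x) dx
Antiderivative: (1/3)e^(3x)
Evaluate: (1/3)(e^6 - 1)

Answer: (e^6 - 1)/3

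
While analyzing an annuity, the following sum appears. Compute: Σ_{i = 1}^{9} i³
Using formula: Σ i^3=[n(n + 1)/2]²=[9·10/2]²=2025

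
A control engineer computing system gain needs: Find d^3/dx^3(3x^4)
Apply power rule 3 times:
d^1: 12x^3
d^2: 36x^2
d^3: 72x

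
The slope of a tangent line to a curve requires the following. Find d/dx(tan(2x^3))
Chain rule: d/dx[tan(u)] = sec²(u)·u' where u = 2x^3
u' = 6x^2

Answer: 6x^2·sec²(2x^3)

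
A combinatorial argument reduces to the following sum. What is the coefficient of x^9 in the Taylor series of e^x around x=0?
Taylor series of e^x = Σ x^n/n!
Coefficient of x^9 = 1/9! = 1/362880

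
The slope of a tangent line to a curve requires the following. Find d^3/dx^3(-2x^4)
Apply power rule 3 times:
d^1: -8x^3
d^2: -24x^2
d^3: -48x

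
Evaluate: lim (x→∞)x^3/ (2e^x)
Apply L'Hôpital 3 times (∞/∞ each time):
Eventually get 3!/(2e^x) → 0

Answer: 0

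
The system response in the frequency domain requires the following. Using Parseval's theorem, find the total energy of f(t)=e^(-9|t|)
Parseval's theorem: E = integral |f(t)|^2 dt = (1/2pi) integral |F(omega)|^2 domega
E = integral_{-inf}^{inf} e^(-18|t|) dt = 2*integral_0^inf e^(-18t) dt = 2/(2*9) = 1/9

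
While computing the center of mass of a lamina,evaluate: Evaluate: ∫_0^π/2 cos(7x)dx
Antiderivative: sin(7x)/7
Evaluate at bounds: [sin(7·π/2)/7] - [sin(7·0)/7]
= ((-1) - (0))/7 = -1/7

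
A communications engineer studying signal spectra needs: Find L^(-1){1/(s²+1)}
L^(-1){w/(s² + w²)}=sin(wt)
Here w=1

Answer: sin(t)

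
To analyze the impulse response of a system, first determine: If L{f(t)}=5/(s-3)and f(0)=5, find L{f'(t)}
L{f'(t)} = s·F(s) - f(0) = 5s/(s-3)-5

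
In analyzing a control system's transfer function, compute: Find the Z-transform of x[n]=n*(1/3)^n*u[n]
Using the property Z{n * a^n * u[n]}=az/(z-a)^2
With a=1/3: X(z)=(1/3)z/(z - 1/3)^2, |z| > 1/3

Answer: (1/3)z/(z - 1/3)^2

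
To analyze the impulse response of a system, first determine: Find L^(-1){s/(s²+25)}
L^(-1){s/(s²+w²)}=cos(wt)
Here w=5

Answer: cos(5t)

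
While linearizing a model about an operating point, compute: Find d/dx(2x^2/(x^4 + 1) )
Quotient rule: (f/g)' = (f'g - fg')/g²
f = 2x^2, f' = 4x
g = x^4 + 1, g' = 4x^3

Answer: (4x·(x^4 + 1) - 8x^5)/(x^4 + 1)²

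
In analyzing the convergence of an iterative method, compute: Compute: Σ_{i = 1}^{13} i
Using formula: Σ i^1 = n(n + 1)/2 = 13·14/2 = 91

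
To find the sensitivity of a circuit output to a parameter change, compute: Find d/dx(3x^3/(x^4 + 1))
Quotient rule: (f/g)'=(f'g - fg')/g²
f=3x^3, f'=9x^2
g=x^4 + 1, g'=4x^3

Answer: (9x^2·(x^4 + 1) - 12x^6)/(x^4 + 1)²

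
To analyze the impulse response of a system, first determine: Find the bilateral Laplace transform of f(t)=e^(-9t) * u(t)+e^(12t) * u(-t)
For e^(-9t)*u(t): L = 1/(s + 9), Re(s) > -9
For e^(12t)*u(-t): L = -1/(s-12), Re(s) < 12
Combined: F(s) = 1/(s + 9) - 1/(s-12), -9 < Re(s) < 12

Answer: 1/(s + 9) - 1/(s-12), ROC: -9 < Re(s) < 12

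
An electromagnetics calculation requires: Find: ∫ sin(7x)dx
Using substitution u=7x: ∫ sin(u) du/7=-cos(u)/7+C

Answer: (-1/7)cos(7x)+C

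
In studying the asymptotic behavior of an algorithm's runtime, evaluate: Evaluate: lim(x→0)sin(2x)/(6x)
L'Hôpital (0/0): lim 2cos(2x)/6 = 2/6

Answer: 1/3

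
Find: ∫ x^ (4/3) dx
Power rule: ∫ x^(4/3) dx = x^(7/3)/(7/3) + C

Answer: (3/7)·x^(7/3) + C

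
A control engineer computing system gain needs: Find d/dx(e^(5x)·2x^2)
Product rule: (fg)'=f'g+fg'
f=e^(5x), f'=5·e^(5x)
g=2x^2, g'=4x

Answer: 10·e^(5x)·x^2+4·e^(5x)·x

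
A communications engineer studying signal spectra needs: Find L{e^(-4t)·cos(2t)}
First shifting: L{e^(at)f(t)} = F(s-a)
L{cos(2t)} = s/(s²+4)
Shift: (s+4)/((s+4)²+4)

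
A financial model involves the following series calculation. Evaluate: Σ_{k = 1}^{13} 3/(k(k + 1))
Partial fractions: 3/(k(k + 1))=3/k - 3/(k + 1)
Telescoping sum: 3(1 - 1/14)=3·13/14

Answer: 39/14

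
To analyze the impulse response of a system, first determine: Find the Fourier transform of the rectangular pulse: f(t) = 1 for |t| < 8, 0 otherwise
F(omega)=integral from -8 to 8 of e^(-j * omega * t) dt
=2 * sin(8 * omega)/omega=16 * sinc(8 * omega/pi)

Answer: 2 * sin(8 * omega)/omega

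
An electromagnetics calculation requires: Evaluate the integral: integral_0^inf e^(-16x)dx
integral_0^inf e^(-16x) dx=[-1/16 * e^(-16x)]_0^inf
=0 - (-1/16)=1/16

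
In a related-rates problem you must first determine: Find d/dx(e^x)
Chain rule: d/dx[e^u]=e^u · u' where u=x
u'=1

Answer: 1·e^x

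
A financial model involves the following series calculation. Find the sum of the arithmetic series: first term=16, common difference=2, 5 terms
Last term: a_n = 16 + (5 - 1)·2 = 24
Sum = n(a_1 + a_n)/2 = 5(16 + 24)/2 = 100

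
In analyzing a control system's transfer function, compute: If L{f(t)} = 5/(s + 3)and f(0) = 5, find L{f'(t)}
L{f'(t)}=s·F(s) - f(0)=5s/(s+3)-5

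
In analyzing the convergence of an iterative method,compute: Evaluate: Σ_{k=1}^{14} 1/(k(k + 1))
Partial fractions: 1/(k(k+1)) = 1/k - 1/(k+1)
Telescoping sum: 1(1-1/15) = 1·14/15

Answer: 14/15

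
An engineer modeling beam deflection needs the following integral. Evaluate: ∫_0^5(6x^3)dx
Step 1: Find antiderivative F(x) = (3/2)x^4
Step 2: F(5) - F(0) = 1875/2 - (0) = 1875/2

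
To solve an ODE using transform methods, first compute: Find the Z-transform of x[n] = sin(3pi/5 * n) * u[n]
Z{sin(w0*n)*u[n]}=z*sin(w0)/(z^2-2z*cos(w0)+1)
With w0=3pi/5: X(z)=z*sin(3pi/5)/(z^2-2z*cos(3pi/5)+1)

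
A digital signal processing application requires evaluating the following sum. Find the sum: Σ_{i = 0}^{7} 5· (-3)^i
Geometric series: S=a(1 - r^n)/(1 - r)
a=5, r=-3, n=8
S=5(1-6561)/4=-8200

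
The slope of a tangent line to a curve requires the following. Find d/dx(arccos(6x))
d/dx[arccos(u)] = -u'/√(1-u²), u = 6x, u' = 6

Answer: -6/√(1 - 36x²)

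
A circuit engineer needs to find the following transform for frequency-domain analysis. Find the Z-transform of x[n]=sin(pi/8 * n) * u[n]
Z{sin(w0 * n) * u[n]} = z * sin(w0)/(z^2 - 2z * cos(w0) + 1)
With w0 = pi/8: X(z) = z * sin(pi/8)/(z^2 - 2z * cos(pi/8) + 1)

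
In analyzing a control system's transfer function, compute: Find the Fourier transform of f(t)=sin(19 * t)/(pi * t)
sin(W*t)/(pi*t) = (W/pi)*sinc(W*t/pi) is the impulse response of the ideal low-pass filter with cutoff W (here W = 19).
Its Fourier transform is a rectangular function:
F(omega) = 1 for |omega| < 19, 0 otherwise

Answer: rect(omega/38) [i.e., 1 for |omega| < 19, 0 otherwise]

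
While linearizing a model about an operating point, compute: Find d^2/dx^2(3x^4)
Apply power rule 2 times:
d^1: 12x^3
d^2: 36x^2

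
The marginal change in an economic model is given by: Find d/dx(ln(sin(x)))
Chain rule: d/dx[ln(u)]=u'/u where u=sin(x)
u'=cos(x)

Answer: (cos(x))/(sin(x))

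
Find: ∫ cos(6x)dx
Using substitution u = 6x: ∫ cos(u) du/6 = sin(u)/6 + C

Answer: (1/6)sin(6x) + C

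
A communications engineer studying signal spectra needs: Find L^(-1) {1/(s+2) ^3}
L^(-1){1/(s-a)^n} = t^(n-1)·e^(at)/(n-1)!
Here a = -2, n = 3: t^2·e^(-2t)/2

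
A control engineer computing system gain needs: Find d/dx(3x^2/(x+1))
Quotient rule: (f/g)' = (f'g - fg')/g²
f = 3x^2, f' = 6x
g = x+1, g' = 1

Answer: (6x·(x+1)-3x^2)/(x+1)²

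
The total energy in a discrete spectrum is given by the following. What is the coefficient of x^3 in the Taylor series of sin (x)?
sin(x) = Σ (-1)^k x^(2k+1)/(2k+1)!
For x^3: (-1)^1/3! = -1/6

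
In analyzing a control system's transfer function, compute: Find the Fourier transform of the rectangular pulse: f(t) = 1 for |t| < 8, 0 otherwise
F(omega) = integral from -8 to 8 of e^(-j*omega*t) dt
= 2*sin(8*omega)/omega = 16*sinc(8*omega/pi)

Answer: 2*sin(8*omega)/omega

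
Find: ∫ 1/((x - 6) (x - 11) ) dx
Partial fractions: 1/((x-6)(x-11)) = A/(x-6) + B/(x-11)
A = -1/5, B = 1/5
∫ [-1/5· 1/(x-6) + 1/5· 1/(x-11)] dx
= (1/5)[ln|x-11| - ln|x-6|] + C

Answer: (1/5)·ln|(x-11)/(x-6)| + C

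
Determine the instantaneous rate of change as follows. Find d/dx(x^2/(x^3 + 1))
Quotient rule: (f/g)' = (f'g - fg')/g²
f = x^2, f' = 2x
g = x^3 + 1, g' = 3x^2

Answer: (2x·(x^3 + 1) - 3x^4)/(x^3 + 1)²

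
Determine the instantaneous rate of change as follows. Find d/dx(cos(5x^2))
Chain rule: d/dx[cos(u)]=-sin(u)·u' where u=5x^2
u'=10x

Answer: -10x·sin(5x^2)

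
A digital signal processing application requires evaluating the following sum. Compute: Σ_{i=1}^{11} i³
Using formula: Σ i^3=[n(n+1)/2]²=[11·12/2]²=4356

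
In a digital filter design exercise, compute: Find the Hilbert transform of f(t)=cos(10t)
The Hilbert transform shifts each frequency component by -pi/2.
H{cos(wt)}=sin(wt)
With w=10: H{cos(10t)}=sin(10t)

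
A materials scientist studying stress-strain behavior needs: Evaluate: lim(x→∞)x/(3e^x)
Apply L'Hôpital 1 times (∞/∞ each time):
Eventually get 1!/(3e^x) → 0

Answer: 0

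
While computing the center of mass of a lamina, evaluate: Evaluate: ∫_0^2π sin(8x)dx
Antiderivative: -cos(8x)/8
Evaluate at bounds: [-cos(8·2π)/8] - [-cos(8·0)/8]
= (-(1)+(1))/8 = 0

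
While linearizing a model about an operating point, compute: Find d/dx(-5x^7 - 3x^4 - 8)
Power rule: d/dx(ax^n) = n·a·x^(n-1)
Term by term: -35·x^6 - 12·x^3

Answer: -35x^6 - 12x^3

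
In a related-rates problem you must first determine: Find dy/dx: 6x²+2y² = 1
Differentiate: 12x+4y·(dy/dx) = 0
dy/dx = -12x/(4y) = -3·(x/y)

Answer: dy/dx = -3·(x/y)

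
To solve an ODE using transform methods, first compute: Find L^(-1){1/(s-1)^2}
L^(-1){1/(s-a)^n} = t^(n-1)·e^(at)/(n-1)!
Here a = 1, n = 2: t^1·e^(t)/1

Answer: t·e^(t)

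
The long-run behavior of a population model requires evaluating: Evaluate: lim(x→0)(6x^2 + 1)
Polynomial is continuous, so substitute x = 0:
6·0^2 + 1 = 1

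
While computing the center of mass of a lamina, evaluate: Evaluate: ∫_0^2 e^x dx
Antiderivative: e^x
Evaluate: (e^2 - 1)

Answer: e^2 - 1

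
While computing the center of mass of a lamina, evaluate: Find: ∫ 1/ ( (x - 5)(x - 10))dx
Partial fractions: 1/((x-5)(x-10))=A/(x-5)+B/(x-10)
A=-1/5, B=1/5
∫ [-1/5· 1/(x-5)+1/5· 1/(x-10)] dx
=(1/5)[ln|x-10| - ln|x-5|]+C

Answer: (1/5)·ln|(x-10)/(x-5)|+C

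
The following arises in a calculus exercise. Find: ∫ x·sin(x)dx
By parts: u = x, dv = sin(x) dx
du = dx, v = -cos(x)
= -x·cos(x)+sin(x)+C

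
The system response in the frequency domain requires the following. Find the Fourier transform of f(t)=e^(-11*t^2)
The Fourier transform of a Gaussian e^(-a * t^2) is sqrt(pi/a) * e^(-omega^2/(4a)).
With a=11: F(omega)=sqrt(pi/11) * e^(-omega^2/44)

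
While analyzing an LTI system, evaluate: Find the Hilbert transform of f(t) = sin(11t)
The Hilbert transform shifts each frequency component by -pi/2.
H{sin(wt)} = -cos(wt)
With w = 11: H{sin(11t)} = -cos(11t)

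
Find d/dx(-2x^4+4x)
Power rule: d/dx(ax^n)=n·a·x^(n-1)
Term by term: -8·x^3+4

Answer: -8x^3+4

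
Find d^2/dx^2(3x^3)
Apply power rule 2 times:
d^1: 9x^2
d^2: 18x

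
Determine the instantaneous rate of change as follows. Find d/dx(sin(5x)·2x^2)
Product rule: (fg)' = f'g + fg'
f = sin(5x), f' = 5·cos(5x)
g = 2x^2, g' = 4x

Answer: 10·cos(5x)·x^2 + 4·sin(5x)·x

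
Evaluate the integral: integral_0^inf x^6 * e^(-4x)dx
This is a Gamma integral. Substitute u=4x (du=4 dx):
integral_0^inf x^6 * e^(-4x) dx=(1/4^7) integral_0^inf u^6 * e^(-u) du
=Gamma(7)/4^7=6!/4^7=720/16384

Answer: 45/1024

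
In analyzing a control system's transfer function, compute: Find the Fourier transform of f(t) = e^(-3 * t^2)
The Fourier transform of a Gaussian e^(-a * t^2) is sqrt(pi/a) * e^(-omega^2/(4a)).
With a = 3: F(omega) = sqrt(pi/3) * e^(-omega^2/12)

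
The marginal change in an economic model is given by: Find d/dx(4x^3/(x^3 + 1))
Quotient rule: (f/g)' = (f'g - fg')/g²
f = 4x^3, f' = 12x^2
g = x^3 + 1, g' = 3x^2

Answer: (12x^2·(x^3 + 1) - 12x^5)/(x^3 + 1)²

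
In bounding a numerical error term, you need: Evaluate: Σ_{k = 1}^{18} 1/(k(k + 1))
Partial fractions: 1/(k(k + 1)) = 1/k - 1/(k + 1)
Telescoping sum: 1(1 - 1/19) = 1·18/19

Answer: 18/19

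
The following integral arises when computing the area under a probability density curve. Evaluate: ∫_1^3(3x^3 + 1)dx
Step 1: Find antiderivative F(x) = (3/4)x^4+x
Step 2: F(3) - F(1) = 255/4 - (7/4) = 62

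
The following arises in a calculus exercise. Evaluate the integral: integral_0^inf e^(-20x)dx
integral_0^inf e^(-20x) dx = [-1/20*e^(-20x)]_0^inf
= 0 - (-1/20) = 1/20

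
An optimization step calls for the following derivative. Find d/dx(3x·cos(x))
Product rule: (fg)' = f'g+fg'
f = 3x, f' = 3
g = cos(x), g' = -sin(x)

Answer: 3·cos(x)-3x·sin(x)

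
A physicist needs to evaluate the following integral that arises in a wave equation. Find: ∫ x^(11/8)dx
Power rule: ∫ x^(11/8) dx = x^(19/8)/(19/8)+C

Answer: (8/19)·x^(19/8)+C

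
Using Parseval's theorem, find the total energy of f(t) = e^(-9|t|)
Parseval's theorem: E = integral |f(t)|^2 dt = (1/2pi) integral |F(omega)|^2 domega
E = integral_{-inf}^{inf} e^(-18|t|) dt = 2*integral_0^inf e^(-18t) dt = 2/(2*9) = 1/9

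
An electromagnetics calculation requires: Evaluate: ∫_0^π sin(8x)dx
Antiderivative: -cos(8x)/8
Evaluate at bounds: [-cos(8·π)/8] - [-cos(8·0)/8]
=(-(1)+(1))/8=0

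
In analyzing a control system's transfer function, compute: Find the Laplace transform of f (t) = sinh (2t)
L{sinh(at)} = a/(s²-a²)
L{sinh(2t)} = 2/(s²-4)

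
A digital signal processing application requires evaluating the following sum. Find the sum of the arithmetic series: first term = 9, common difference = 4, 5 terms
Last term: a_n = 9+(5-1)·4 = 25
Sum = n(a_1+a_n)/2 = 5(9+25)/2 = 85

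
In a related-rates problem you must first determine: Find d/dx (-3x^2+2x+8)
Power rule: d/dx(ax^n)=n·a·x^(n-1)
Term by term: -6·x + 2

Answer: -6x + 2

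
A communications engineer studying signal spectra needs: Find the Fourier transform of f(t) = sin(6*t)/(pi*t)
sin(W * t)/(pi * t)=(W/pi) * sinc(W * t/pi) is the impulse response of the ideal low-pass filter with cutoff W (here W=6).
Its Fourier transform is a rectangular function:
F(omega)=1 for |omega| < 6, 0 otherwise

Answer: rect(omega/12) [i.e., 1 for |omega| < 6, 0 otherwise]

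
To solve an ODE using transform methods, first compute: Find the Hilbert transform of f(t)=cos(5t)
The Hilbert transform shifts each frequency component by -pi/2.
H{cos(wt)} = sin(wt)
With w = 5: H{cos(5t)} = sin(5t)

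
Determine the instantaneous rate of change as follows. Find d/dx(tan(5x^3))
Chain rule: d/dx[tan(u)] = sec²(u)·u' where u = 5x^3
u' = 15x^2

Answer: 15x^2·sec²(5x^3)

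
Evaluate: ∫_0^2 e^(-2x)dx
Antiderivative: (1/(-2))e^(-2x)
Evaluate: (1/(-2))(e^-4-1)

Answer: (e^-4-1)/(-2)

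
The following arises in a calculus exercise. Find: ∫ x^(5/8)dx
Power rule: ∫ x^(5/8) dx=x^(13/8)/(13/8)+C

Answer: (8/13)·x^(13/8)+C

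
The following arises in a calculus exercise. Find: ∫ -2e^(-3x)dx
Since d/dx[e^(-3x)]=-3e^(-3x), we get 2/3 e^(-3x) + C

Answer: (2/3)e^(-3x) + C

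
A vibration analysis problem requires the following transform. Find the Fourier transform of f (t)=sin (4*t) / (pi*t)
sin(W * t)/(pi * t)=(W/pi) * sinc(W * t/pi) is the impulse response of the ideal low-pass filter with cutoff W (here W=4).
Its Fourier transform is a rectangular function:
F(omega)=1 for |omega| < 4, 0 otherwise

Answer: rect(omega/8) [i.e., 1 for |omega| < 4, 0 otherwise]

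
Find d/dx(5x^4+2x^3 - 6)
Power rule: d/dx(ax^n)=n·a·x^(n-1)
Term by term: 20·x^3+6·x^2

Answer: 20x^3+6x^2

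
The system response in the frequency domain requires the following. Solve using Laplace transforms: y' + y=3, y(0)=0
Take L of both sides: sY(s) - 0 + Y(s) = 3/s
Y(s)(s + 1) = 3/s + 0
Y(s) = 3/(s(s + 1)) + 0/(s + 1)
Partial fractions: 3/(s(s + 1)) = 3/s - 3/(s + 1)
So Y(s) = 3/s - 3/(s + 1)
Inverse transform (L^(-1){1/s} = 1, L^(-1){1/(s + 1)} = e^(-t)):

Answer: y(t) = 3 - 3·e^(-t)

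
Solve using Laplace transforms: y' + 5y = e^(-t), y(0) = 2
Take L: sY - 2 + 5Y=1/(s + 1)
Y(s + 5)=1/(s + 1) + 2
Y=1/((s + 1)(s + 5)) + 2/(s + 5)
Partial fractions: 1/((s + 1)(s + 5))=(1/4)/(s + 1) - (1/4)/(s + 5)
So Y=(1/4)/(s + 1) + (7/4)/(s + 5)
Inverse Laplace transform (L^(-1){1/(s + 1)}=e^(-t), L^(-1){1/(s + 5)}=e^(-5t)):

Answer: y(t)=(1/4)·e^(-t) + (7/4)·e^(-5t)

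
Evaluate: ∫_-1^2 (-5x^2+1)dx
Step 1: Find antiderivative F(x) = (-5/3)x^3 + x
Step 2: F(2) - F(-1) = -34/3 - (2/3) = -12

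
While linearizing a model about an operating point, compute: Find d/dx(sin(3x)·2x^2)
Product rule: (fg)'=f'g+fg'
f=sin(3x), f'=3·cos(3x)
g=2x^2, g'=4x

Answer: 6·cos(3x)·x^2+4·sin(3x)·x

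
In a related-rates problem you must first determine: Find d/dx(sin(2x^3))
Chain rule: d/dx[sin(u)] = cos(u)·u' where u = 2x^3
u' = 6x^2

Answer: 6x^2·cos(2x^3)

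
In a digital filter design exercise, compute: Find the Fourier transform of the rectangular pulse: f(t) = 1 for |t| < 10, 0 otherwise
F(omega)=integral from -10 to 10 of e^(-j * omega * t) dt
=2 * sin(10 * omega)/omega=20 * sinc(10 * omega/pi)

Answer: 2 * sin(10 * omega)/omega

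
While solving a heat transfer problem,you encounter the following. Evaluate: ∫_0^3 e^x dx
Antiderivative: e^x
Evaluate: (e^3 - 1)

Answer: e^3 - 1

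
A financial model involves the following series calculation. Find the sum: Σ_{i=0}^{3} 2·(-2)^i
Geometric series: S = a(1 - r^n)/(1 - r)
a = 2, r = -2, n = 4
S = 2(1 - 16)/3 = -10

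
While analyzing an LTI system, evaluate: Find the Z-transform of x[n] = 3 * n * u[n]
Z{n*u[n]}=z/(z-1)^2
By linearity: Z{3*n*u[n]}=3z/(z-1)^2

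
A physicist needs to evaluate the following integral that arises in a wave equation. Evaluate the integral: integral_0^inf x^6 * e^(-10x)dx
This is a Gamma integral. Substitute u=10x (du=10 dx):
integral_0^inf x^6*e^(-10x) dx=(1/10^7) integral_0^inf u^6*e^(-u) du
=Gamma(7)/10^7=6!/10^7=720/10000000

Answer: 9/125000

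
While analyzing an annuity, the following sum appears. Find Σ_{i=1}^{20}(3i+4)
= 3·Σ i+4·20 = 3·210+80 = 710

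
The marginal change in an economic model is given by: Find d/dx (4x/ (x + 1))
Quotient rule: (f/g)'=(f'g - fg')/g²
f=4x, f'=4
g=x + 1, g'=1

Answer: (4·(x + 1) - 4x)/(x + 1)²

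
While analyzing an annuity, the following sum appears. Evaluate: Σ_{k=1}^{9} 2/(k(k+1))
Partial fractions: 2/(k(k + 1))=2/k - 2/(k + 1)
Telescoping sum: 2(1 - 1/10)=2·9/10

Answer: 9/5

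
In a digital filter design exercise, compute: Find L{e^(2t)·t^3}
First shifting: L{e^(at)f(t)}=F(s-a)
L{t^3}=6/s^4
Shift s → s-2: 6/(s-2)^4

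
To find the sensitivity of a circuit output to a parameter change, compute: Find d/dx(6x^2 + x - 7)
Power rule: d/dx(ax^n) = n·a·x^(n-1)
Term by term: 12·x+1

Answer: 12x+1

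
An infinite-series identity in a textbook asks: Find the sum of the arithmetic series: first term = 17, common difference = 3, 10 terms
Last term: a_n=17 + (10 - 1)·3=44
Sum=n(a_1 + a_n)/2=10(17 + 44)/2=305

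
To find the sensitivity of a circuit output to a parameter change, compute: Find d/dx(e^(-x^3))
Chain rule: d/dx[e^u]=e^u · u' where u=-x^3
u'=-3x^2

Answer: -3x^2·e^(-x^3)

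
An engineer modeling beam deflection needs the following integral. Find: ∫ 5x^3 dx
Using power rule: ∫ 5x^3 dx=5/4 x^4+C=(5/4)x^4+C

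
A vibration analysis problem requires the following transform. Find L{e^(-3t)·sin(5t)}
First shifting: L{e^(at)f(t)}=F(s-a)
L{sin(5t)}=5/(s²+25)
Shift: 5/((s+3)²+25)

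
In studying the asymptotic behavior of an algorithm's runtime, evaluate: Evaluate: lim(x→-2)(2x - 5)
Polynomial is continuous, so substitute x=-2:
2·(-2)-5=-9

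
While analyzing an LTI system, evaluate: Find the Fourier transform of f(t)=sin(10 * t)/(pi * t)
sin(W * t)/(pi * t)=(W/pi) * sinc(W * t/pi) is the impulse response of the ideal low-pass filter with cutoff W (here W=10).
Its Fourier transform is a rectangular function:
F(omega)=1 for |omega| < 10, 0 otherwise

Answer: rect(omega/20) [i.e., 1 for |omega| < 10, 0 otherwise]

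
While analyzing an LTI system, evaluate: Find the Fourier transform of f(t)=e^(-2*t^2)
The Fourier transform of a Gaussian e^(-a * t^2) is sqrt(pi/a) * e^(-omega^2/(4a)).
With a=2: F(omega)=sqrt(pi/2) * e^(-omega^2/8)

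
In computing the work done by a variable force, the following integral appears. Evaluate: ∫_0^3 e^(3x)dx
Antiderivative: (1/3)e^(3x)
Evaluate: (1/3)(e^9-1)

Answer: (e^9-1)/3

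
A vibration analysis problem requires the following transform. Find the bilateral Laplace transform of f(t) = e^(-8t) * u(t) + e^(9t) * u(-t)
For e^(-8t) * u(t): L=1/(s+8), Re(s) > -8
For e^(9t) * u(-t): L=-1/(s-9), Re(s) < 9
Combined: F(s)=1/(s+8)-1/(s-9), -8 < Re(s) < 9

Answer: 1/(s+8)-1/(s-9), ROC: -8 < Re(s) < 9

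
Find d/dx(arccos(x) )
d/dx[arccos(u)] = -u'/√(1-u²), u = x, u' = 1

Answer: -1/√(1-x²)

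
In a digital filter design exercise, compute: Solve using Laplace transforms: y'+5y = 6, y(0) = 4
Take L of both sides: sY(s) - 4 + 5Y(s)=6/s
Y(s)(s + 5)=6/s + 4
Y(s)=6/(s(s + 5)) + 4/(s + 5)
Partial fractions: 6/(s(s + 5))=(6/5)/s - (6/5)/(s + 5)
So Y(s)=(6/5)/s + (14/5)/(s + 5)
Inverse transform (L^(-1){1/s}=1, L^(-1){1/(s + 5)}=e^(-5t)):

Answer: y(t)=6/5 + (14/5)·e^(-5t)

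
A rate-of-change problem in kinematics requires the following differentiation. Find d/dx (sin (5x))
Chain rule: d/dx[sin(u)] = cos(u)·u' where u = 5x
u' = 5

Answer: 5·cos(5x)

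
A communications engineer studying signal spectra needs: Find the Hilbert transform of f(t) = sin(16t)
The Hilbert transform shifts each frequency component by -pi/2.
H{sin(wt)}=-cos(wt)
With w=16: H{sin(16t)}=-cos(16t)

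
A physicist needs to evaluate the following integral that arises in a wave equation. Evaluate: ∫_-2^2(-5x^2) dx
Step 1: Find antiderivative F(x)=(-5/3)x^3
Step 2: F(2) - F(-2)=-40/3 - (40/3)=-80/3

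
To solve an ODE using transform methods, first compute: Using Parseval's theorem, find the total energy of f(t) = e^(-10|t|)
Parseval's theorem: E=integral |f(t)|^2 dt=(1/2pi) integral |F(omega)|^2 domega
E=integral_{-inf}^{inf} e^(-20|t|) dt=2 * integral_0^inf e^(-20t) dt=2/(2 * 10)=1/10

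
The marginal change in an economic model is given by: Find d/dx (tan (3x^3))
Chain rule: d/dx[tan(u)]=sec²(u)·u' where u=3x^3
u'=9x^2

Answer: 9x^2·sec²(3x^3)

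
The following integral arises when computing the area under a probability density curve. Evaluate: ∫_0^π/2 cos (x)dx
Antiderivative: sin(x)
Evaluate at bounds: [sin(1·π/2)/1] - [sin(1·0)/1]
= ((1) - (0))/1 = 1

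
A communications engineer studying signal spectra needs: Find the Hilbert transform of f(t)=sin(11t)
The Hilbert transform shifts each frequency component by -pi/2.
H{sin(wt)} = -cos(wt)
With w = 11: H{sin(11t)} = -cos(11t)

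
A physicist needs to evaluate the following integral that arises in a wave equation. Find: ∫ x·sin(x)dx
By parts: u = x, dv = sin(x) dx
du = dx, v = -cos(x)
= -x·cos(x) + sin(x) + C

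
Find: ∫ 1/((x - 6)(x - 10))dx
Partial fractions: 1/((x-6)(x-10))=A/(x-6)+B/(x-10)
A=-1/4, B=1/4
∫ [-1/4· 1/(x-6)+1/4· 1/(x-10)] dx
=(1/4)[ln|x-10| - ln|x-6|]+C

Answer: (1/4)·ln|(x-10)/(x-6)|+C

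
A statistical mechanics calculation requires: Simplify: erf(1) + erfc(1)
By definition erfc(x)=1 - erf(x)
erf(1) + erfc(1)=erf(1) + 1 - erf(1)=1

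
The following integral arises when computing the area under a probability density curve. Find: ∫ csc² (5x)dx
Since d/dx[-cot(5x)]=5csc²(5x), integral=-cot(5x)/5 + C

Answer: (-1/5)cot(5x) + C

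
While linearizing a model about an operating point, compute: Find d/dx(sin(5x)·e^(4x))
Product rule: (fg)' = f'g + fg'
f = sin(5x), f' = 5·cos(5x)
g = e^(4x), g' = 4·e^(4x)

Answer: 5·cos(5x)·e^(4x) + 4·sin(5x)·e^(4x)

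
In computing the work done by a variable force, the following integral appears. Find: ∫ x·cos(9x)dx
By parts: u = x, dv = cos(9x) dx
du = dx, v = sin(9x)/9
= x·sin(9x)/9+cos(9x)/9²+C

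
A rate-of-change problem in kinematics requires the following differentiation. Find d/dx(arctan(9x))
d/dx[arctan(u)] = u'/(1+u²), u = 9x, u' = 9

Answer: 9/(1+81x²)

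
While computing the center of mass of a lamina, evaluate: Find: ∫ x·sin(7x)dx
By parts: u=x, dv=sin(7x) dx
du=dx, v=-cos(7x)/7
=-x·cos(7x)/7+sin(7x)/7²+C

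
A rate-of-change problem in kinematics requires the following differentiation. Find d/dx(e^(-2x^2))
Chain rule: d/dx[e^u]=e^u · u' where u=-2x^2
u'=-4x

Answer: -4x·e^(-2x^2)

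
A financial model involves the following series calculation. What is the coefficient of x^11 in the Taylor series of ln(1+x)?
ln(1+x) = Σ (-1)^(n+1) x^n/n
Coefficient of x^11 = (-1)^12/11 = 1/11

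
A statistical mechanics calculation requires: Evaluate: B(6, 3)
B(x,y)=Γ(x)Γ(y)/Γ(x+y)=(x-1)!(y-1)!/(x+y-1)!
B(6,3)=5!·2!/8!=1/168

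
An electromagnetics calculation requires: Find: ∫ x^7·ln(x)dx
By parts: u=ln(x), dv=x^7 dx
du=1/x dx, v=x^8/8
=x^8·ln(x)/8 - ∫ x^7/8 dx
=x^8·ln(x)/8 - x^8/64 + C

Answer: x^8(ln(x)/8 - 1/64) + C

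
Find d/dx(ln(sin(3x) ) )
Chain rule: d/dx[ln(u)] = u'/u where u = sin(3x)
u' = 3cos(3x)

Answer: (3cos(3x))/(sin(3x))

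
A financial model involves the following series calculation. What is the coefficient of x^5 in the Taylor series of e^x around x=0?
Taylor series of e^x = Σ x^n/n!
Coefficient of x^5 = 1/5! = 1/120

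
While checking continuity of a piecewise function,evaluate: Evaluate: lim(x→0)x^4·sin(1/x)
Squeeze theorem: -|x^4| ≤ x^4·sin(1/x) ≤ |x^4|
Since x^4 → 0 as x → 0, by squeeze theorem the limit is 0

Answer: 0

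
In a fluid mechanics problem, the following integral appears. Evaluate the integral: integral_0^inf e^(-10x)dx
integral_0^inf e^(-10x) dx = [-1/10 * e^(-10x)]_0^inf
= 0 - (-1/10) = 1/10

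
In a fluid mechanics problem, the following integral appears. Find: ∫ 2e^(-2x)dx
Since d/dx[e^(-2x)] = -2e^(-2x), we get -1 e^(-2x)+C

Answer: -e^(-2x)+C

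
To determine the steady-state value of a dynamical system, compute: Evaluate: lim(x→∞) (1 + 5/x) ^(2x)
Rewrite as [(1+5/x)^x]^2.
lim(1+5/x)^x = e^5, so limit = (e^5)^2 = e^10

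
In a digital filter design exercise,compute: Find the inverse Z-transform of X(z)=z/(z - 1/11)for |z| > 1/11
Standard pair: z/(z-a) <-> a^n * u[n] for causal signals
With a = 1/11: x[n] = (1/11)^n * u[n]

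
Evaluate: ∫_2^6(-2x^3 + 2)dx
Step 1: Find antiderivative F(x)=(-1/2)x^4+2x
Step 2: F(6) - F(2)=-636 - (-4)=-632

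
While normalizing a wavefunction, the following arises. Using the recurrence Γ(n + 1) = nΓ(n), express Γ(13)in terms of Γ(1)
Γ(13)=12Γ(12)=12·11Γ(11)=...=12!·Γ(1)=479001600·Γ(1)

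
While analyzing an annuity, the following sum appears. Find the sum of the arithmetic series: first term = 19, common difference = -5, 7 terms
Last term: a_n=19+(7-1)·-5=-11
Sum=n(a_1+a_n)/2=7(19+(-11))/2=28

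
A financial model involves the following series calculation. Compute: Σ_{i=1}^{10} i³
Using formula: Σ i^3=[n(n + 1)/2]²=[10·11/2]²=3025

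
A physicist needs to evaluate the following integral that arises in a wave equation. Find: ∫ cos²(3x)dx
Using identity cos²(u)=(1+cos(2u))/2:
∫ (1+cos(6x))/2 dx=x/2+sin(6x)/12+C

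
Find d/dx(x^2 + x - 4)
Power rule: d/dx(ax^n) = n·a·x^(n-1)
Term by term: 2·x+1

Answer: 2x+1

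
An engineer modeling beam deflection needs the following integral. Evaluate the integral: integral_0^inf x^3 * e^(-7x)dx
This is a Gamma integral. Substitute u = 7x (du = 7 dx):
integral_0^inf x^3 * e^(-7x) dx = (1/7^4) integral_0^inf u^3 * e^(-u) du
= Gamma(4)/7^4 = 3!/7^4 = 6/2401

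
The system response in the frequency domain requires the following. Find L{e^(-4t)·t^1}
First shifting: L{e^(at)f(t)} = F(s-a)
L{t^1} = 1/s^2
Shift s → s+4: 1/(s+4)^2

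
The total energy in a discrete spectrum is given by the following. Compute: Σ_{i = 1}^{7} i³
Using formula: Σ i^3=[n(n+1)/2]²=[7·8/2]²=784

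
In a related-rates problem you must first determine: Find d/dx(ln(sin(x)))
Chain rule: d/dx[ln(u)]=u'/u where u=sin(x)
u'=cos(x)

Answer: (cos(x))/(sin(x))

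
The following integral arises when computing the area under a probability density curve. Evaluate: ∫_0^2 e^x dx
Antiderivative: e^x
Evaluate: (e^2 - 1)

Answer: e^2 - 1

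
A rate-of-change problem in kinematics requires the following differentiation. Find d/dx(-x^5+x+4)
Power rule: d/dx(ax^n) = n·a·x^(n-1)
Term by term: -5·x^4 + 1

Answer: -5x^4 + 1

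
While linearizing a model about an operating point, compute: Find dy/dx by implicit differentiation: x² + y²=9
Differentiate both sides: 2x+2y·(dy/dx) = 0
Solve: dy/dx = -2x/(2y) = -x/y

Answer: dy/dx = -x/y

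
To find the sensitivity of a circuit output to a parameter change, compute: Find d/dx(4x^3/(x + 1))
Quotient rule: (f/g)' = (f'g - fg')/g²
f = 4x^3, f' = 12x^2
g = x + 1, g' = 1

Answer: (12x^2·(x + 1) - 4x^3)/(x + 1)²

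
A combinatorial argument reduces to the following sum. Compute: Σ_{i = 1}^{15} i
Using formula: Σ i^1 = n(n + 1)/2 = 15·16/2 = 120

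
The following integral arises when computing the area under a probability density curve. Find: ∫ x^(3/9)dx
Power rule: ∫ x^(1/3) dx = x^(4/3)/(4/3)+C

Answer: (3/4)·x^(4/3)+C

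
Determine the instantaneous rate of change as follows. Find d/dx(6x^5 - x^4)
Power rule: d/dx(ax^n)=n·a·x^(n-1)
Term by term: 30·x^4-4·x^3

Answer: 30x^4-4x^3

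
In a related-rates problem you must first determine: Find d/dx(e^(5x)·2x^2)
Product rule: (fg)' = f'g + fg'
f = e^(5x), f' = 5·e^(5x)
g = 2x^2, g' = 4x

Answer: 10·e^(5x)·x^2 + 4·e^(5x)·x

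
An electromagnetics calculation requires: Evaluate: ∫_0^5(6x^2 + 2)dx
Step 1: Find antiderivative F(x) = 2x^3+2x
Step 2: F(5) - F(0) = 260 - (0) = 260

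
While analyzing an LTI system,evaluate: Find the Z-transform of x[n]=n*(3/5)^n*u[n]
Using the property Z{n * a^n * u[n]}=az/(z-a)^2
With a=3/5: X(z)=(3/5)z/(z - 3/5)^2, |z| > 3/5

Answer: (3/5)z/(z - 3/5)^2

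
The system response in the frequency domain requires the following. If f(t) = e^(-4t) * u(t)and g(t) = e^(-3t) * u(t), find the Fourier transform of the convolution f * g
By the convolution theorem: F{f*g} = F(omega)*G(omega)
F(omega) = 1/(4+j*omega), G(omega) = 1/(3+j*omega)
F{f*g} = 1/((4+j*omega)(3+j*omega))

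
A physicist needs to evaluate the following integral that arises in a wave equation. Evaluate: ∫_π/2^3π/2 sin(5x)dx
Antiderivative: -cos(5x)/5
Evaluate at bounds: [-cos(5·3π/2)/5] - [-cos(5·π/2)/5]
= (-(0) + (0))/5 = 0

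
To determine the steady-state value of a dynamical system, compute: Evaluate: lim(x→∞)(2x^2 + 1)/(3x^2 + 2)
Divide numerator and denominator by x^2:
lim (2+1/x^2)/(3+2/x^2) = 2/3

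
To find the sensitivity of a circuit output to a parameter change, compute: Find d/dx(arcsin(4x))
d/dx[arcsin(u)] = u'/√(1-u²), u = 4x, u' = 4

Answer: 4/√(1 - 16x²)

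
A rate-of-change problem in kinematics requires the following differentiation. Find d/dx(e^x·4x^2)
Product rule: (fg)'=f'g+fg'
f=e^x, f'=e^x
g=4x^2, g'=8x

Answer: 4·e^x·x^2+8·e^x·x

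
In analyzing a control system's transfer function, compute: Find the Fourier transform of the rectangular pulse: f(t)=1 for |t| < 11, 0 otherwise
F(omega)=integral from -11 to 11 of e^(-j*omega*t) dt
=2*sin(11*omega)/omega=22*sinc(11*omega/pi)

Answer: 2*sin(11*omega)/omega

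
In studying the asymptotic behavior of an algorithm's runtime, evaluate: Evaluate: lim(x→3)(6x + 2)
Polynomial is continuous, so substitute x = 3:
6·3 + 2 = 20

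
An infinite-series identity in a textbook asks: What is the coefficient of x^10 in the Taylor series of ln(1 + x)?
ln(1 + x) = Σ (-1)^(n + 1) x^n/n
Coefficient of x^10 = (-1)^11/10 = -1/10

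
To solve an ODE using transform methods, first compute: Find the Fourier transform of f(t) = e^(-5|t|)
Using the standard pair: F{e^(-a|t|)}=2a/(a^2+omega^2)
With a=5: F(omega)=10/(25+omega^2)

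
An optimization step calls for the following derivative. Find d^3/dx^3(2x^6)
Apply power rule 3 times:
d^1: 12x^5
d^2: 60x^4
d^3: 240x^3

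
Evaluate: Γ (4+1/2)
Γ(n+1/2)=(2n)!√π/(4^n·n!)
=40320√π/(256·24)=(105/16)·√π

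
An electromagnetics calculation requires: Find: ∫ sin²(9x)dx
Using identity sin²(u)=(1 - cos(2u))/2:
∫ (1 - cos(18x))/2 dx=x/2 - sin(18x)/36 + C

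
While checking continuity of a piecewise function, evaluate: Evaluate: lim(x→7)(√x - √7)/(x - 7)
Multiply by conjugate (√x + √7)/(√x + √7):
=(x - 7)/((x - 7)(√x + √7))=1/(√x + √7)
As x → 7: 1/(2√7)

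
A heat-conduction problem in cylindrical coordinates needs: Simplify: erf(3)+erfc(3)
By definition erfc(x)=1 - erf(x)
erf(3)+erfc(3)=erf(3)+1 - erf(3)=1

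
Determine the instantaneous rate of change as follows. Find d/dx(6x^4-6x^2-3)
Power rule: d/dx(ax^n)=n·a·x^(n-1)
Term by term: 24·x^3-12·x

Answer: 24x^3-12x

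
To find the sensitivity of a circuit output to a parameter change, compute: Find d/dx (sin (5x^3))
Chain rule: d/dx[sin(u)]=cos(u)·u' where u=5x^3
u'=15x^2

Answer: 15x^2·cos(5x^3)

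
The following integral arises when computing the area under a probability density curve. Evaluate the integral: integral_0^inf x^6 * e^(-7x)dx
This is a Gamma integral. Substitute u=7x (du=7 dx):
integral_0^inf x^6 * e^(-7x) dx=(1/7^7) integral_0^inf u^6 * e^(-u) du
=Gamma(7)/7^7=6!/7^7=720/823543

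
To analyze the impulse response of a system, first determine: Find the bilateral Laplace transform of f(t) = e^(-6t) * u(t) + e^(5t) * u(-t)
For e^(-6t) * u(t): L=1/(s + 6), Re(s) > -6
For e^(5t) * u(-t): L=-1/(s-5), Re(s) < 5
Combined: F(s)=1/(s + 6) - 1/(s-5), -6 < Re(s) < 5

Answer: 1/(s + 6) - 1/(s-5), ROC: -6 < Re(s) < 5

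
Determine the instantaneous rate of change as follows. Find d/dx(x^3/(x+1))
Quotient rule: (f/g)' = (f'g - fg')/g²
f = x^3, f' = 3x^2
g = x + 1, g' = 1

Answer: (3x^2·(x + 1) - x^3)/(x + 1)²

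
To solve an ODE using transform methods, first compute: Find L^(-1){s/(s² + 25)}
L^(-1){s/(s² + w²)} = cos(wt)
Here w = 5

Answer: cos(5t)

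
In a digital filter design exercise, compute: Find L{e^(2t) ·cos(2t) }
First shifting: L{e^(at)f(t)}=F(s-a)
L{cos(2t)}=s/(s² + 4)
Shift: (s-2)/((s-2)² + 4)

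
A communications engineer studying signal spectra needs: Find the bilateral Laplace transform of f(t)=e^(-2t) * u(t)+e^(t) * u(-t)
For e^(-2t) * u(t): L=1/(s + 2), Re(s) > -2
For e^(t) * u(-t): L=-1/(s-1), Re(s) < 1
Combined: F(s)=1/(s + 2) - 1/(s-1), -2 < Re(s) < 1

Answer: 1/(s + 2) - 1/(s-1), ROC: -2 < Re(s) < 1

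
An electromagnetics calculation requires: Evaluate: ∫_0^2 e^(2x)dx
Antiderivative: (1/2)e^(2x)
Evaluate: (1/2)(e^4 - 1)

Answer: (e^4 - 1)/2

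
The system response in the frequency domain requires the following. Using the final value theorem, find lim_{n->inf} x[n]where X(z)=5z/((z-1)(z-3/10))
Final value theorem: lim x[n] = lim_{z->1} (z-1) * X(z)
(z-1) * X(z) = 5z/(z-3/10)
As z->1: 5/(1-3/10) = 5/(7/10) = 50/7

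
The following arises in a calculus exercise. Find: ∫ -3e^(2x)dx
Since d/dx[e^(2x)] = 2e^(2x), we get -3/2 e^(2x) + C

Answer: (-3/2)e^(2x) + C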